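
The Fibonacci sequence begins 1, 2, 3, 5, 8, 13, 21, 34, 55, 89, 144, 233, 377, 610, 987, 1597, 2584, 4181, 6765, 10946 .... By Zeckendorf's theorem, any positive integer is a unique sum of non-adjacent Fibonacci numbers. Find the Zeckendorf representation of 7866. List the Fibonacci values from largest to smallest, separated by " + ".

6765 + 987 + 89 + 21 + 3 + 1

subtract 6765 from 7866: 1101 remains
subtract 987 from 1101: 114 remains
subtract 89 from 114: 25 remains
subtract 21 from 25: 4 remains
subtract 3 from 4: 1 remains
subtract 1 from 1: 0 remains
So 7866 = 6765 + 987 + 89 + 21 + 3 + 1, with no two terms consecutive in the sequence.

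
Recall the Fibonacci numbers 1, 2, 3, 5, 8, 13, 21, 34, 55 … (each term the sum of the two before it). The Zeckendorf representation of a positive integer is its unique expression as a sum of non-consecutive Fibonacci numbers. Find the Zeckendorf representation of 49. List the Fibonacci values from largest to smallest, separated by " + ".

34 + 13 + 2

Repeatedly subtract the largest Fibonacci number that fits:
34 ≤ 49 < 55, so take 34; remainder 15
13 ≤ 15 < 21, so take 13; remainder 2
2 ≤ 2 < 3, so take 2; remainder 0
So 49 = 34 + 13 + 2, with no two terms consecutive in the sequence.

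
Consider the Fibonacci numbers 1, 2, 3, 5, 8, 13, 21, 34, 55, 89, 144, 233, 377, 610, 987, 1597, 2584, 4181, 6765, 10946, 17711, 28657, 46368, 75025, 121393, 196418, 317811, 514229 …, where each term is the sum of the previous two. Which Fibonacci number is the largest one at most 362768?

317811

317811 ≤ 362768 < 514229, so the largest Fibonacci number not exceeding 362768 is 317811.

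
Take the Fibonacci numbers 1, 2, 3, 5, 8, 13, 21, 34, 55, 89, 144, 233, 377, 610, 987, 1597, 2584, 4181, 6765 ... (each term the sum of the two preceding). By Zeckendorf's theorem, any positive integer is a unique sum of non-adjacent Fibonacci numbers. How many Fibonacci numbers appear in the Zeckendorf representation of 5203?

Greedily peel off the largest Fibonacci term at each step:
4181 ≤ 5203 < 6765, so take 4181; remainder 1022
987 ≤ 1022 < 1597, so take 987; remainder 35
34 ≤ 35 < 55, so take 34; remainder 1
1 ≤ 1 < 2, so take 1; remainder 0
5203 = 4181 + 987 + 34 + 1, which has 4 terms.

4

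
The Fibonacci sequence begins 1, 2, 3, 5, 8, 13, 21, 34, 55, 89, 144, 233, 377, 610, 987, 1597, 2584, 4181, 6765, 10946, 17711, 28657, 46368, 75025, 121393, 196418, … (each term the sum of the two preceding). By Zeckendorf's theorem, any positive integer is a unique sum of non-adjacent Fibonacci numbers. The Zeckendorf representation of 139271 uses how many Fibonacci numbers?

Greedily peel off the largest Fibonacci term at each step:
largest Fibonacci ≤ 139271 is 121393; 139271 − 121393 = 17878
largest Fibonacci ≤ 17878 is 17711; 17878 − 17711 = 167
largest Fibonacci ≤ 167 is 144; 167 − 144 = 23
largest Fibonacci ≤ 23 is 21; 23 − 21 = 2
largest Fibonacci ≤ 2 is 2; 2 − 2 = 0
139271 = 121393 + 17711 + 144 + 21 + 2, which has 5 terms.

5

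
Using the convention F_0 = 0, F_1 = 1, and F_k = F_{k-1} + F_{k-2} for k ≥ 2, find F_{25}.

Iterating the recurrence up to F_{19} = 4181 and F_{18} = 2584:
F_{20} = F_{19} + F_{18} = 4181 + 2584 = 6765
F_{21} = F_{20} + F_{19} = 6765 + 4181 = 10946
F_{22} = F_{21} + F_{20} = 10946 + 6765 = 17711
F_{23} = F_{22} + F_{21} = 17711 + 10946 = 28657
F_{24} = F_{23} + F_{22} = 28657 + 17711 = 46368
F_{25} = F_{24} + F_{23} = 46368 + 28657 = 75025

75025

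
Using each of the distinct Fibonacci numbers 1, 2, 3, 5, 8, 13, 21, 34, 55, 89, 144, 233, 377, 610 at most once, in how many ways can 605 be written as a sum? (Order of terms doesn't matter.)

11

Starting from the Zeckendorf form and repeatedly splitting a term F_k into F_{k−1} + F_{k−2} (when neither is already used) reaches every representation.
605 = 377+144+55+21+8 = 377+144+55+21+5+3 = 377+144+55+21+5+2+1 = 377+144+55+13+8+5+3 = … (7 more), for 11 in all.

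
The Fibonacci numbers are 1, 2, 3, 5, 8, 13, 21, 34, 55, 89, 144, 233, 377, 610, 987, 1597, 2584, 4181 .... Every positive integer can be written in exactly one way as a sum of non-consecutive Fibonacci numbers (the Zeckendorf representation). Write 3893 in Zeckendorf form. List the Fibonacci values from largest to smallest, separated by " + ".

take 2584 (≤ 3893); 3893 − 2584 = 1309
take 987 (≤ 1309); 1309 − 987 = 322
take 233 (≤ 322); 322 − 233 = 89
take 89 (≤ 89); 89 − 89 = 0
So 3893 = 2584 + 987 + 233 + 89, with no two terms consecutive in the sequence.

2584 + 987 + 233 + 89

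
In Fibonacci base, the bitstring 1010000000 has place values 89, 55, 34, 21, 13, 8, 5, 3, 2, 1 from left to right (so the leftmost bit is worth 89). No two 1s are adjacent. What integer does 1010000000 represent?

123

Summing the place values of the 1 bits: 89 + 34 = 123.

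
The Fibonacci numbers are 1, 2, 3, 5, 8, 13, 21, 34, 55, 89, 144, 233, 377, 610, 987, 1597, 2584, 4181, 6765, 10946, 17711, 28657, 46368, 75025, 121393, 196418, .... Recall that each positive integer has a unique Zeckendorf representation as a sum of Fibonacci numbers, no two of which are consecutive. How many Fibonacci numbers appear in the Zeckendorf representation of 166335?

9

166335 − 121393 = 44942
44942 − 28657 = 16285
16285 − 10946 = 5339
5339 − 4181 = 1158
1158 − 987 = 171
171 − 144 = 27
27 − 21 = 6
6 − 5 = 1
1 − 1 = 0
166335 = 121393 + 28657 + 10946 + 4181 + 987 + 144 + 21 + 5 + 1, which has 9 terms.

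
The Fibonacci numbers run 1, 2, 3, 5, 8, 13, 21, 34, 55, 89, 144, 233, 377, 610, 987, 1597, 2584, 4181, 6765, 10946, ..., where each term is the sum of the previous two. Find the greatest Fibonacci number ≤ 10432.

6765 ≤ 10432 < 10946, so the largest Fibonacci number not exceeding 10432 is 6765.

6765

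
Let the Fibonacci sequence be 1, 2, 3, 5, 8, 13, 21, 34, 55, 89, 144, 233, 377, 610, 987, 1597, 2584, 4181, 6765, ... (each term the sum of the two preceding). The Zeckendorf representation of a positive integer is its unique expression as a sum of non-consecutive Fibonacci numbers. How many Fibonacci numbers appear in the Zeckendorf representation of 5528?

7

Repeatedly subtract the largest Fibonacci number that fits:
subtract 4181 from 5528: 1347 remains
subtract 987 from 1347: 360 remains
subtract 233 from 360: 127 remains
subtract 89 from 127: 38 remains
subtract 34 from 38: 4 remains
subtract 3 from 4: 1 remains
subtract 1 from 1: 0 remains
5528 = 4181 + 987 + 233 + 89 + 34 + 3 + 1, which has 7 terms.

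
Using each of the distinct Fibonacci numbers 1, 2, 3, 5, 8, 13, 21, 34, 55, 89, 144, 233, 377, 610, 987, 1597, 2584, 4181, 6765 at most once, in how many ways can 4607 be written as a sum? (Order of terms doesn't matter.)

4607 = 4181+377+34+13+2 = 4181+377+34+8+5+2 = 4181+233+144+34+13+2 = 2584+1597+377+34+13+2 = … (23 more), for 27 in all.

27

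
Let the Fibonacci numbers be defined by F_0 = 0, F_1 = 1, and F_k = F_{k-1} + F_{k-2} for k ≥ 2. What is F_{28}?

Iterating the recurrence up to F_{22} = 17711 and F_{21} = 10946:
F_{23} = F_{22} + F_{21} = 17711 + 10946 = 28657
F_{24} = F_{23} + F_{22} = 28657 + 17711 = 46368
F_{25} = F_{24} + F_{23} = 46368 + 28657 = 75025
F_{26} = F_{25} + F_{24} = 75025 + 46368 = 121393
F_{27} = F_{26} + F_{25} = 121393 + 75025 = 196418
F_{28} = F_{27} + F_{26} = 196418 + 121393 = 317811

317811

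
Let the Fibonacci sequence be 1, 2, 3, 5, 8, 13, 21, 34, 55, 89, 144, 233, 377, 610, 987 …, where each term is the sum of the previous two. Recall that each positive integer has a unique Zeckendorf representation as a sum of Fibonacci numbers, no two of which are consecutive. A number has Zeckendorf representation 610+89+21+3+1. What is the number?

724

610+89+21+3+1 = 724.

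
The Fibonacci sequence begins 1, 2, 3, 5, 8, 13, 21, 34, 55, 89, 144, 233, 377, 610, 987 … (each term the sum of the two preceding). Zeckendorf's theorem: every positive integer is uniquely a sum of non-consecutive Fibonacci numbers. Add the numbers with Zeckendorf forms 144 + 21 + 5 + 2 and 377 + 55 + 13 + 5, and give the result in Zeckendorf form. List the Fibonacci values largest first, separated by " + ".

610 + 8 + 3 + 1

The two numbers are 172 and 450, so their sum is 622.
Repeatedly subtract the largest Fibonacci number that fits:
take 610 (≤ 622); 622 − 610 = 12
take 8 (≤ 12); 12 − 8 = 4
take 3 (≤ 4); 4 − 3 = 1
take 1 (≤ 1); 1 − 1 = 0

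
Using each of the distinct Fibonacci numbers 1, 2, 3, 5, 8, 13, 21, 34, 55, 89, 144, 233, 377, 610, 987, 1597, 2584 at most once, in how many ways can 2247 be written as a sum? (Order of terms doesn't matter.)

31

Starting from the Zeckendorf form and repeatedly splitting a term F_k into F_{k−1} + F_{k−2} (when neither is already used) reaches every representation.
2247 = 1597+610+34+5+1 = 1597+610+34+3+2+1 = 1597+610+21+13+5+1 = 1597+377+233+34+5+1 = 1597+610+21+13+3+2+1 = … (26 more), for 31 in all.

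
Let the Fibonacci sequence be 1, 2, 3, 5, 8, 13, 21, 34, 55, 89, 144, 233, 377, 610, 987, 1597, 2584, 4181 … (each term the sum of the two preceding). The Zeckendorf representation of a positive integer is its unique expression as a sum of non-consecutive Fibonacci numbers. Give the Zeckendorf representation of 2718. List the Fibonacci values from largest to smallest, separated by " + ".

2718 − 2584 = 134
134 − 89 = 45
45 − 34 = 11
11 − 8 = 3
3 − 3 = 0
So 2718 = 2584 + 89 + 34 + 8 + 3, with no two terms consecutive in the sequence.

2584 + 89 + 34 + 8 + 3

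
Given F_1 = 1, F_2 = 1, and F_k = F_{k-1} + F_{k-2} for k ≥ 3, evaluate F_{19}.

Iterating the recurrence up to F_{14} = 377 and F_{13} = 233:
F_{15} = F_{14} + F_{13} = 377 + 233 = 610
F_{16} = F_{15} + F_{14} = 610 + 377 = 987
F_{17} = F_{16} + F_{15} = 987 + 610 = 1597
F_{18} = F_{17} + F_{16} = 1597 + 987 = 2584
F_{19} = F_{18} + F_{17} = 2584 + 1597 = 4181

4181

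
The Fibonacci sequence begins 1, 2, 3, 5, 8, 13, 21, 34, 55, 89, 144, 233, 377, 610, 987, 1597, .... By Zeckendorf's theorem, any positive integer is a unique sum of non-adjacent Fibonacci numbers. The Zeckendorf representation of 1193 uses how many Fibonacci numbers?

1193: greatest Fibonacci not exceeding it is 987, leaving 206
206: greatest Fibonacci not exceeding it is 144, leaving 62
62: greatest Fibonacci not exceeding it is 55, leaving 7
7: greatest Fibonacci not exceeding it is 5, leaving 2
2: greatest Fibonacci not exceeding it is 2, leaving 0
1193 = 987 + 144 + 55 + 5 + 2, which has 5 terms.

5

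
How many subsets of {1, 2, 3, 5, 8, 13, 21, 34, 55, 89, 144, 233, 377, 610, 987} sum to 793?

20

793 = 610+144+34+5 = 610+144+34+3+2 = 610+144+21+13+5 = … (17 more), for 20 in all.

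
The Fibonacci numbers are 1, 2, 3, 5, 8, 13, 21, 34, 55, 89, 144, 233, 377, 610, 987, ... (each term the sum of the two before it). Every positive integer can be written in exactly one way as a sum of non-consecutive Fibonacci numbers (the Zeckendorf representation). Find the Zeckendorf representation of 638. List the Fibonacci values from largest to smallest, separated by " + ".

subtract 610 from 638: 28 remains
subtract 21 from 28: 7 remains
subtract 5 from 7: 2 remains
subtract 2 from 2: 0 remains
So 638 = 610 + 21 + 5 + 2, with no two terms consecutive in the sequence.

610 + 21 + 5 + 2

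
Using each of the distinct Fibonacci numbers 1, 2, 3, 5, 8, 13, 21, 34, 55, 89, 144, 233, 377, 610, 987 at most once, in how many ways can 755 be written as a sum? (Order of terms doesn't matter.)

755 = 610+144+1 = 610+89+55+1 = 377+233+144+1 = 610+89+34+21+1 = … (6 more), for 10 in all.

10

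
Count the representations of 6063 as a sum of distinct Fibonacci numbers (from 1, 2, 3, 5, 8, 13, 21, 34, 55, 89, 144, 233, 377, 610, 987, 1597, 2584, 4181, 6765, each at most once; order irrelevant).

37

Starting from the Zeckendorf form and repeatedly splitting a term F_k into F_{k−1} + F_{k−2} (when neither is already used) reaches every representation.
6063 = 4181+1597+233+34+13+5 = 4181+1597+233+34+13+3+2 = 4181+1597+144+89+34+13+5 = 4181+987+610+233+34+13+5 = … (33 more), for 37 in all.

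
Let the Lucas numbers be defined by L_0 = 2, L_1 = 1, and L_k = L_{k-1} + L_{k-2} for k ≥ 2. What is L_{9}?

Iterating the recurrence up to L_{5} = 11 and L_{4} = 7:
L_{6} = L_{5} + L_{4} = 11 + 7 = 18
L_{7} = L_{6} + L_{5} = 18 + 11 = 29
L_{8} = L_{7} + L_{6} = 29 + 18 = 47
L_{9} = L_{8} + L_{7} = 47 + 29 = 76

76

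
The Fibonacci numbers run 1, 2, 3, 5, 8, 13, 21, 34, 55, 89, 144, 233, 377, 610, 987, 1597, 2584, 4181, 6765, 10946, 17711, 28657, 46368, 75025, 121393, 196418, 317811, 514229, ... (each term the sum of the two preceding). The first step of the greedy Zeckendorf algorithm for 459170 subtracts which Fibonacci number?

317811 ≤ 459170 < 514229, so the largest Fibonacci number not exceeding 459170 is 317811.

317811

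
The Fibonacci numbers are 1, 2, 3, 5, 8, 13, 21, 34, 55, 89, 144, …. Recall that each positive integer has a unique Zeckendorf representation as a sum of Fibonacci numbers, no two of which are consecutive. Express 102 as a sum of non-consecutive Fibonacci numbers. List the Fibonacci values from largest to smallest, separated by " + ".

89 + 13

take 89 (≤ 102); 102 − 89 = 13
take 13 (≤ 13); 13 − 13 = 0
So 102 = 89 + 13, with no two terms consecutive in the sequence.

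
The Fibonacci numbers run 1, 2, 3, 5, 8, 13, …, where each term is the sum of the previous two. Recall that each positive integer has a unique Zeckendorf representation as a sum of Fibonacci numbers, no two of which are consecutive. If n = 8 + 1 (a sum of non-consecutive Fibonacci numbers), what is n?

8 + 1 = 9.

9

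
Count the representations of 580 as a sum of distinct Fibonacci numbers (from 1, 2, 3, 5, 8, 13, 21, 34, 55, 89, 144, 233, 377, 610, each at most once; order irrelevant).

7

580 = 377+144+55+3+1 = 377+144+34+21+3+1 = 377+144+34+13+8+3+1 = … (4 more), for 7 in all.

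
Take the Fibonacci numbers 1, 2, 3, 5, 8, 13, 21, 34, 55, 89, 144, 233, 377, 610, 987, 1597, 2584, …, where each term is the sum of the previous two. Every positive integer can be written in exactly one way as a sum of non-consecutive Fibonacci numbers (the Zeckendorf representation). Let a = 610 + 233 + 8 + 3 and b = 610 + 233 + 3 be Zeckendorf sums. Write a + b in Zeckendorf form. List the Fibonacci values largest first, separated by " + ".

1597 + 89 + 13 + 1

The two numbers are 854 and 846, so their sum is 1700.
Repeatedly subtract the largest Fibonacci number that fits:
1700 − 1597 = 103
103 − 89 = 14
14 − 13 = 1
1 − 1 = 0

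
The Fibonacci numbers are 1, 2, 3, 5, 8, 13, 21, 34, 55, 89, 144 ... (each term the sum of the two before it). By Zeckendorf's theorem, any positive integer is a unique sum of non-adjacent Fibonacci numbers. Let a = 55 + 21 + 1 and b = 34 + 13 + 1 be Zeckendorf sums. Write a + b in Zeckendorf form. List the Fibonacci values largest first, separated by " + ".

89 + 34 + 2

The two numbers are 77 and 48, so their sum is 125.
Greedily peel off the largest Fibonacci term at each step:
largest Fibonacci ≤ 125 is 89; 125 − 89 = 36
largest Fibonacci ≤ 36 is 34; 36 − 34 = 2
largest Fibonacci ≤ 2 is 2; 2 − 2 = 0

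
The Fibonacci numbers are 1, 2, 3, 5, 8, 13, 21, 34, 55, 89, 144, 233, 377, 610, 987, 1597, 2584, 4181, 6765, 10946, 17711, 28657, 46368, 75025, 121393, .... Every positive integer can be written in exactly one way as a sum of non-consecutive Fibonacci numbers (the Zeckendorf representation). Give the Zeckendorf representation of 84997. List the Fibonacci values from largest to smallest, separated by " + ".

Greedy algorithm:
subtract 75025 from 84997: 9972 remains
subtract 6765 from 9972: 3207 remains
subtract 2584 from 3207: 623 remains
subtract 610 from 623: 13 remains
subtract 13 from 13: 0 remains
So 84997 = 75025 + 6765 + 2584 + 610 + 13, with no two terms consecutive in the sequence.

75025 + 6765 + 2584 + 610 + 13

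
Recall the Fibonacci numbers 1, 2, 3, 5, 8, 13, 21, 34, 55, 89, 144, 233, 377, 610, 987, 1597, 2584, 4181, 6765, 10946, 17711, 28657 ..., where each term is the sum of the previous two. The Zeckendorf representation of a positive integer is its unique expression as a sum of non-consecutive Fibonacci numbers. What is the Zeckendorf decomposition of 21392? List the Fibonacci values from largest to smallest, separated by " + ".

21392 − 17711 = 3681
3681 − 2584 = 1097
1097 − 987 = 110
110 − 89 = 21
21 − 21 = 0
So 21392 = 17711 + 2584 + 987 + 89 + 21, with no two terms consecutive in the sequence.

17711 + 2584 + 987 + 89 + 21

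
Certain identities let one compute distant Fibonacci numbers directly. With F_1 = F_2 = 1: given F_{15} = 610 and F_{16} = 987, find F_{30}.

By the doubling identity F_{2k} = F_k(2F_{k+1} − F_k): F_{30} = 610·(2·987 − 610) = 610·1364 = 832040.

832040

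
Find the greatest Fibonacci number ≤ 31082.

28657

28657 ≤ 31082 < 46368, so the largest Fibonacci number not exceeding 31082 is 28657.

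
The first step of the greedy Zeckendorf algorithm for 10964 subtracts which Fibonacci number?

10946

10946 ≤ 10964 < 17711, so the largest Fibonacci number not exceeding 10964 is 10946.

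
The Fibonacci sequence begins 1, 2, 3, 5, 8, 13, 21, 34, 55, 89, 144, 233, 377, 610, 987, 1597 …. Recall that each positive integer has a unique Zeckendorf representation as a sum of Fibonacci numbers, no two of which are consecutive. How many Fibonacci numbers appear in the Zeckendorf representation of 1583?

Repeatedly subtract the largest Fibonacci number that fits:
subtract 987 from 1583: 596 remains
subtract 377 from 596: 219 remains
subtract 144 from 219: 75 remains
subtract 55 from 75: 20 remains
subtract 13 from 20: 7 remains
subtract 5 from 7: 2 remains
subtract 2 from 2: 0 remains
1583 = 987 + 377 + 144 + 55 + 13 + 5 + 2, which has 7 terms.

7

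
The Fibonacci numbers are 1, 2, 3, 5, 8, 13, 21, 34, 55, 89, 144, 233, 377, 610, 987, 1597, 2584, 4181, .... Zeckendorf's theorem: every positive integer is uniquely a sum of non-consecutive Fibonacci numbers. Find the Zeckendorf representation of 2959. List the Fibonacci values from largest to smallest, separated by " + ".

Repeatedly subtract the largest Fibonacci number that fits:
largest Fibonacci ≤ 2959 is 2584; 2959 − 2584 = 375
largest Fibonacci ≤ 375 is 233; 375 − 233 = 142
largest Fibonacci ≤ 142 is 89; 142 − 89 = 53
largest Fibonacci ≤ 53 is 34; 53 − 34 = 19
largest Fibonacci ≤ 19 is 13; 19 − 13 = 6
largest Fibonacci ≤ 6 is 5; 6 − 5 = 1
largest Fibonacci ≤ 1 is 1; 1 − 1 = 0
So 2959 = 2584 + 233 + 89 + 34 + 13 + 5 + 1, with no two terms consecutive in the sequence.

2584 + 233 + 89 + 34 + 13 + 5 + 1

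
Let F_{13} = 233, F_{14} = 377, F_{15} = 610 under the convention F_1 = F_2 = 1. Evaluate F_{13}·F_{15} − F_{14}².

1

233·610 − 377² = 142130 − 142129 = 1. (Cassini's identity: F_{k−1}F_{k+1} − F_k² = (−1)^k.)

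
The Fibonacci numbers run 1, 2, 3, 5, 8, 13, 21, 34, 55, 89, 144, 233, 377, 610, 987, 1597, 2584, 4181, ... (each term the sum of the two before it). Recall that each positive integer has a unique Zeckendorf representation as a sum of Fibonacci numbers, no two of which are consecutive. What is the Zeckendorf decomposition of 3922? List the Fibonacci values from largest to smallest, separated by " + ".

Repeatedly subtract the largest Fibonacci number that fits:
2584 ≤ 3922 < 4181, so take 2584; remainder 1338
987 ≤ 1338 < 1597, so take 987; remainder 351
233 ≤ 351 < 377, so take 233; remainder 118
89 ≤ 118 < 144, so take 89; remainder 29
21 ≤ 29 < 34, so take 21; remainder 8
8 ≤ 8 < 13, so take 8; remainder 0
So 3922 = 2584 + 987 + 233 + 89 + 21 + 8, with no two terms consecutive in the sequence.

2584 + 987 + 233 + 89 + 21 + 8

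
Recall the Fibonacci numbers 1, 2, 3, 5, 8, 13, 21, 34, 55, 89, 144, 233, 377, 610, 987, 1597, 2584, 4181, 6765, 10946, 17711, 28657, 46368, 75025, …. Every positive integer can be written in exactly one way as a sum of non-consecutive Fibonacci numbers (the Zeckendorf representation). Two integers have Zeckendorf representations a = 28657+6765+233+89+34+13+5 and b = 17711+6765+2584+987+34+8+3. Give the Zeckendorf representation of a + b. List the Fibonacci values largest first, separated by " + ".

46368 + 10946 + 4181 + 1597 + 610 + 144 + 34 + 8

The two numbers are 35796 and 28092, so their sum is 63888.
63888: greatest Fibonacci not exceeding it is 46368, leaving 17520
17520: greatest Fibonacci not exceeding it is 10946, leaving 6574
6574: greatest Fibonacci not exceeding it is 4181, leaving 2393
2393: greatest Fibonacci not exceeding it is 1597, leaving 796
796: greatest Fibonacci not exceeding it is 610, leaving 186
186: greatest Fibonacci not exceeding it is 144, leaving 42
42: greatest Fibonacci not exceeding it is 34, leaving 8
8: greatest Fibonacci not exceeding it is 8, leaving 0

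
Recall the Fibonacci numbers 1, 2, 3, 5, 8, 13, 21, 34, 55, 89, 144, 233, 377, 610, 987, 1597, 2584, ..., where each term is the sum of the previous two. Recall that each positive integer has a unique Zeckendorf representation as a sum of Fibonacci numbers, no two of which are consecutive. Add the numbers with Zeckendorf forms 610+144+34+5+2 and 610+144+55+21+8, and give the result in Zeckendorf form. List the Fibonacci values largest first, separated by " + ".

1597 + 34 + 2

The two numbers are 795 and 838, so their sum is 1633.
subtract 1597 from 1633: 36 remains
subtract 34 from 36: 2 remains
subtract 2 from 2: 0 remains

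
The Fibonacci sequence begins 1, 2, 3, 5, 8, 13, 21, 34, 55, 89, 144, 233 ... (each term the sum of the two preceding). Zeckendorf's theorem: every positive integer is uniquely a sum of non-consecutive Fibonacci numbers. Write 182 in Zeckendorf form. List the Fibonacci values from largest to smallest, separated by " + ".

Repeatedly subtract the largest Fibonacci number that fits:
take 144 (≤ 182); 182 − 144 = 38
take 34 (≤ 38); 38 − 34 = 4
take 3 (≤ 4); 4 − 3 = 1
take 1 (≤ 1); 1 − 1 = 0
So 182 = 144 + 34 + 3 + 1, with no two terms consecutive in the sequence.

144 + 34 + 3 + 1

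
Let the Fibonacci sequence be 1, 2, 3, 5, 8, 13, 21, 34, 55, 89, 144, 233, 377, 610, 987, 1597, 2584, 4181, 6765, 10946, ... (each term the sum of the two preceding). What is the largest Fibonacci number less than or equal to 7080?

6765 ≤ 7080 < 10946, so the largest Fibonacci number not exceeding 7080 is 6765.

6765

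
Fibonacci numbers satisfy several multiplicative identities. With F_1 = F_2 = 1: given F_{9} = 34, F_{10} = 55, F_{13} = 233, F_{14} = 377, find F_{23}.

28657

By the addition formula F_{m+n} = F_m F_{n+1} + F_{m−1} F_n with m=14, n=9: F_{23} = 377·55 + 233·34 = 20735 + 7922 = 28657.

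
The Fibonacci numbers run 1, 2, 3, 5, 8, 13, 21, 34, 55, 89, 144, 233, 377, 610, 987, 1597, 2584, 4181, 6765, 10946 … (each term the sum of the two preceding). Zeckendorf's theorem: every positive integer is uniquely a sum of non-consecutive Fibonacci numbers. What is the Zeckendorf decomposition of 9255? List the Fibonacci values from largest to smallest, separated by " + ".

Repeatedly subtract the largest Fibonacci number that fits:
largest Fibonacci ≤ 9255 is 6765; 9255 − 6765 = 2490
largest Fibonacci ≤ 2490 is 1597; 2490 − 1597 = 893
largest Fibonacci ≤ 893 is 610; 893 − 610 = 283
largest Fibonacci ≤ 283 is 233; 283 − 233 = 50
largest Fibonacci ≤ 50 is 34; 50 − 34 = 16
largest Fibonacci ≤ 16 is 13; 16 − 13 = 3
largest Fibonacci ≤ 3 is 3; 3 − 3 = 0
So 9255 = 6765 + 1597 + 610 + 233 + 34 + 13 + 3, with no two terms consecutive in the sequence.

6765 + 1597 + 610 + 233 + 34 + 13 + 3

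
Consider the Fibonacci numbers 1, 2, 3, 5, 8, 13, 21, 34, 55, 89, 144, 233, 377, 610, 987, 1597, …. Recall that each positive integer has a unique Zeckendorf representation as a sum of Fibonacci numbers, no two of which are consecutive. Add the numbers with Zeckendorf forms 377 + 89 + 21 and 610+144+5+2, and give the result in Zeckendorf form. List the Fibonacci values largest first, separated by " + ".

The two numbers are 487 and 761, so their sum is 1248.
Repeatedly subtract the largest Fibonacci number that fits:
987 ≤ 1248 < 1597, so take 987; remainder 261
233 ≤ 261 < 377, so take 233; remainder 28
21 ≤ 28 < 34, so take 21; remainder 7
5 ≤ 7 < 8, so take 5; remainder 2
2 ≤ 2 < 3, so take 2; remainder 0

987 + 233 + 21 + 5 + 2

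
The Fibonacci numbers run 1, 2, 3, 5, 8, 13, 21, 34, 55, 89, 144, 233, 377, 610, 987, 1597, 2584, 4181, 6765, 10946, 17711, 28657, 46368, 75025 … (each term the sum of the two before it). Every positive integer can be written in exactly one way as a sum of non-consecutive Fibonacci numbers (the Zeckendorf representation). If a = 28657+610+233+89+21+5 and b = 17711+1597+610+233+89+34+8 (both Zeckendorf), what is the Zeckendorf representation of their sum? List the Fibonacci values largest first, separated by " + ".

The two numbers are 29615 and 20282, so their sum is 49897.
Greedily peel off the largest Fibonacci term at each step:
46368 ≤ 49897 < 75025, so take 46368; remainder 3529
2584 ≤ 3529 < 4181, so take 2584; remainder 945
610 ≤ 945 < 987, so take 610; remainder 335
233 ≤ 335 < 377, so take 233; remainder 102
89 ≤ 102 < 144, so take 89; remainder 13
13 ≤ 13 < 21, so take 13; remainder 0

46368 + 2584 + 610 + 233 + 89 + 13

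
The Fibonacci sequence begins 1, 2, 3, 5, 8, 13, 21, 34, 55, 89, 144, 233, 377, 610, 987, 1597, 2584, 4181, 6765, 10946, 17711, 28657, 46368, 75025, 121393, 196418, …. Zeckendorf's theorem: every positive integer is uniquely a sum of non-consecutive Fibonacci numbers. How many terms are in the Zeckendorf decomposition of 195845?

8

Repeatedly subtract the largest Fibonacci number that fits:
largest Fibonacci ≤ 195845 is 121393; 195845 − 121393 = 74452
largest Fibonacci ≤ 74452 is 46368; 74452 − 46368 = 28084
largest Fibonacci ≤ 28084 is 17711; 28084 − 17711 = 10373
largest Fibonacci ≤ 10373 is 6765; 10373 − 6765 = 3608
largest Fibonacci ≤ 3608 is 2584; 3608 − 2584 = 1024
largest Fibonacci ≤ 1024 is 987; 1024 − 987 = 37
largest Fibonacci ≤ 37 is 34; 37 − 34 = 3
largest Fibonacci ≤ 3 is 3; 3 − 3 = 0
195845 = 121393 + 46368 + 17711 + 6765 + 2584 + 987 + 34 + 3, which has 8 terms.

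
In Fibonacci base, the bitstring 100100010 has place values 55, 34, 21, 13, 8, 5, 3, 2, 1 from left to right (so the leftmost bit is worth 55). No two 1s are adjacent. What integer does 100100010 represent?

Summing the place values of the 1 bits: 55 + 13 + 2 = 70.

70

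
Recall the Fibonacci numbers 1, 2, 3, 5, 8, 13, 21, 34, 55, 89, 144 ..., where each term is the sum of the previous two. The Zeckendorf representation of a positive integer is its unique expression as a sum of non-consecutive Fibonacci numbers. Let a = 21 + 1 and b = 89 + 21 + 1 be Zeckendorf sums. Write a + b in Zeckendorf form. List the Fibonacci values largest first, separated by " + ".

The two numbers are 22 and 111, so their sum is 133.
133: greatest Fibonacci not exceeding it is 89, leaving 44
44: greatest Fibonacci not exceeding it is 34, leaving 10
10: greatest Fibonacci not exceeding it is 8, leaving 2
2: greatest Fibonacci not exceeding it is 2, leaving 0

89 + 34 + 8 + 2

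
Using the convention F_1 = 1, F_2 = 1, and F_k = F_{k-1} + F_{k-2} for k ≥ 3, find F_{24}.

46368

Iterating the recurrence up to F_{18} = 2584 and F_{17} = 1597:
F_{19} = F_{18} + F_{17} = 2584 + 1597 = 4181
F_{20} = F_{19} + F_{18} = 4181 + 2584 = 6765
F_{21} = F_{20} + F_{19} = 6765 + 4181 = 10946
F_{22} = F_{21} + F_{20} = 10946 + 6765 = 17711
F_{23} = F_{22} + F_{21} = 17711 + 10946 = 28657
F_{24} = F_{23} + F_{22} = 28657 + 17711 = 46368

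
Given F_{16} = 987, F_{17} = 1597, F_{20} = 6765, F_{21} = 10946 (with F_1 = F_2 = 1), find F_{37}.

By the addition formula F_{m+n} = F_m F_{n+1} + F_{m−1} F_n with m=21, n=16: F_{37} = 10946·1597 + 6765·987 = 17480762 + 6677055 = 24157817.

24157817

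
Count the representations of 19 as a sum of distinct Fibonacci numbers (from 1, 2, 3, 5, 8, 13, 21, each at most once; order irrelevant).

19 = 13+5+1 = 13+3+2+1 = 8+5+3+2+1 — 3 representations.

3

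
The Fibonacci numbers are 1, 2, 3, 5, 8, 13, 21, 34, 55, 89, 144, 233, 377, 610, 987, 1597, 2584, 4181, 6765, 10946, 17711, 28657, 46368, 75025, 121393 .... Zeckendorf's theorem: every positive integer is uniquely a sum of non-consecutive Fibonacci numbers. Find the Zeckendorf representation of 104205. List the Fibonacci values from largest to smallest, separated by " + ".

Greedily peel off the largest Fibonacci term at each step:
take 75025 (≤ 104205); 104205 − 75025 = 29180
take 28657 (≤ 29180); 29180 − 28657 = 523
take 377 (≤ 523); 523 − 377 = 146
take 144 (≤ 146); 146 − 144 = 2
take 2 (≤ 2); 2 − 2 = 0
So 104205 = 75025 + 28657 + 377 + 144 + 2, with no two terms consecutive in the sequence.

75025 + 28657 + 377 + 144 + 2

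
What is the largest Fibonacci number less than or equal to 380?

377

377 ≤ 380 < 610, so the largest Fibonacci number not exceeding 380 is 377.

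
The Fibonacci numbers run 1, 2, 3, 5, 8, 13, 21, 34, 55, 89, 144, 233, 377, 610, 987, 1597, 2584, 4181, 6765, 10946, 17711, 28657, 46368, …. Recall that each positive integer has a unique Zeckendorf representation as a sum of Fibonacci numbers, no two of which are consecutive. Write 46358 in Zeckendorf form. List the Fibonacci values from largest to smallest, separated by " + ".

28657 ≤ 46358 < 46368, so take 28657; remainder 17701
10946 ≤ 17701 < 17711, so take 10946; remainder 6755
4181 ≤ 6755 < 6765, so take 4181; remainder 2574
1597 ≤ 2574 < 2584, so take 1597; remainder 977
610 ≤ 977 < 987, so take 610; remainder 367
233 ≤ 367 < 377, so take 233; remainder 134
89 ≤ 134 < 144, so take 89; remainder 45
34 ≤ 45 < 55, so take 34; remainder 11
8 ≤ 11 < 13, so take 8; remainder 3
3 ≤ 3 < 5, so take 3; remainder 0
So 46358 = 28657 + 10946 + 4181 + 1597 + 610 + 233 + 89 + 34 + 8 + 3, with no two terms consecutive in the sequence.

28657 + 10946 + 4181 + 1597 + 610 + 233 + 89 + 34 + 8 + 3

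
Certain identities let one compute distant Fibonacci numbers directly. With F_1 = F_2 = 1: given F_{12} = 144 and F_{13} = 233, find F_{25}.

75025

By F_{2k+1} = F_k² + F_{k+1}²: F_{25} = 144² + 233² = 20736 + 54289 = 75025.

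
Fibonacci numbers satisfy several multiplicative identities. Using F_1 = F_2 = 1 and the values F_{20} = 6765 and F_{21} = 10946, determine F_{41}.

By F_{2k+1} = F_k² + F_{k+1}²: F_{41} = 6765² + 10946² = 45765225 + 119814916 = 165580141.

165580141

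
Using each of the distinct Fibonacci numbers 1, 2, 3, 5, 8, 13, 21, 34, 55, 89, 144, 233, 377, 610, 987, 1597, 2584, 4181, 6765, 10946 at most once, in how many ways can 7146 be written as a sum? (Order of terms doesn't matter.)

19

7146 = 6765+377+3+1 = 6765+233+144+3+1 = 4181+2584+377+3+1 = … (16 more), for 19 in all.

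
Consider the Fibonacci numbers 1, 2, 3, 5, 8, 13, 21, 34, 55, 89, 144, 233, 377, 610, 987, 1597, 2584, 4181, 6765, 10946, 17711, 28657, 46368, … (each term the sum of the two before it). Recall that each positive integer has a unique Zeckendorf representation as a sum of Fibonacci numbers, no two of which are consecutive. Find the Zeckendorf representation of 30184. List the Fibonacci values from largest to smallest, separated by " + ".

28657 + 987 + 377 + 144 + 13 + 5 + 1

Repeatedly subtract the largest Fibonacci number that fits:
largest Fibonacci ≤ 30184 is 28657; 30184 − 28657 = 1527
largest Fibonacci ≤ 1527 is 987; 1527 − 987 = 540
largest Fibonacci ≤ 540 is 377; 540 − 377 = 163
largest Fibonacci ≤ 163 is 144; 163 − 144 = 19
largest Fibonacci ≤ 19 is 13; 19 − 13 = 6
largest Fibonacci ≤ 6 is 5; 6 − 5 = 1
largest Fibonacci ≤ 1 is 1; 1 − 1 = 0
So 30184 = 28657 + 987 + 377 + 144 + 13 + 5 + 1, with no two terms consecutive in the sequence.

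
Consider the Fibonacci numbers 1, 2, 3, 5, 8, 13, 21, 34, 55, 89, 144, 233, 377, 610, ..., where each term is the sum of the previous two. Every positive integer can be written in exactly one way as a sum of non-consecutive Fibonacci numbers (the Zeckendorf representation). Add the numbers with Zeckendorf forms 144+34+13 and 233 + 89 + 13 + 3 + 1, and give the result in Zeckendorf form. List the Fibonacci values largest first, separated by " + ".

377 + 144 + 8 + 1

The two numbers are 191 and 339, so their sum is 530.
Greedy algorithm:
530: greatest Fibonacci not exceeding it is 377, leaving 153
153: greatest Fibonacci not exceeding it is 144, leaving 9
9: greatest Fibonacci not exceeding it is 8, leaving 1
1: greatest Fibonacci not exceeding it is 1, leaving 0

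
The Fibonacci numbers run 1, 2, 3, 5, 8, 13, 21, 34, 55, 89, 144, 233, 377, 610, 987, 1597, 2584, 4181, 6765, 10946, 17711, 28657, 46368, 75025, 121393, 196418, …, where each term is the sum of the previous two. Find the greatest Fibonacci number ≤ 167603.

121393 ≤ 167603 < 196418, so the largest Fibonacci number not exceeding 167603 is 121393.

121393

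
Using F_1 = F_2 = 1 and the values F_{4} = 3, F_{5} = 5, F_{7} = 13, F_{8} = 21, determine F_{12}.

By the addition formula F_{m+n} = F_m F_{n+1} + F_{m−1} F_n with m=5, n=7: F_{12} = 5·21 + 3·13 = 105 + 39 = 144.

144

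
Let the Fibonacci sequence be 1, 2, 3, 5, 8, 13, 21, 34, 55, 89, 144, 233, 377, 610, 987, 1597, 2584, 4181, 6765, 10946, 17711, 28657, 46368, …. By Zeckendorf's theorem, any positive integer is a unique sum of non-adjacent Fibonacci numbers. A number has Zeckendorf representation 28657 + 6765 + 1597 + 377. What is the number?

28657 + 6765 + 1597 + 377 = 37396.

37396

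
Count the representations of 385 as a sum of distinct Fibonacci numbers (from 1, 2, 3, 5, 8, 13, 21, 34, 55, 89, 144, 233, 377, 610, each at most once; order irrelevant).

Each representation comes from the Zeckendorf form by replacing some F_k with F_{k−1} + F_{k−2} where possible.
385 = 377+8 = 377+5+3 = 233+144+8 = 377+5+2+1 = … (10 more), for 14 in all.

14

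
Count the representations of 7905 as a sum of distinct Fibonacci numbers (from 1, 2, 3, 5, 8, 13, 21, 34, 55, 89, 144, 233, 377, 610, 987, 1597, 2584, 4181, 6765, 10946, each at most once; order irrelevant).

Each representation comes from the Zeckendorf form by replacing some F_k with F_{k−1} + F_{k−2} where possible.
7905 = 6765+987+144+8+1 = 6765+987+144+5+3+1 = 6765+987+89+55+8+1 = … (47 more), for 50 in all.

50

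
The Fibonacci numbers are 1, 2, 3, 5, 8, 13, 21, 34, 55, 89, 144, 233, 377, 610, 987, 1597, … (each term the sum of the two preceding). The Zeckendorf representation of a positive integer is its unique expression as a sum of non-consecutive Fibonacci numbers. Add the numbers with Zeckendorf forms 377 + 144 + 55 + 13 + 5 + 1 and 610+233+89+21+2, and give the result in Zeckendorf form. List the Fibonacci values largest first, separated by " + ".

The two numbers are 595 and 955, so their sum is 1550.
Repeatedly subtract the largest Fibonacci number that fits:
1550: greatest Fibonacci not exceeding it is 987, leaving 563
563: greatest Fibonacci not exceeding it is 377, leaving 186
186: greatest Fibonacci not exceeding it is 144, leaving 42
42: greatest Fibonacci not exceeding it is 34, leaving 8
8: greatest Fibonacci not exceeding it is 8, leaving 0

987 + 377 + 144 + 34 + 8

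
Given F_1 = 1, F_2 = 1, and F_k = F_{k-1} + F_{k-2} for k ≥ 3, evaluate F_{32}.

2178309

Iterating the recurrence up to F_{24} = 46368 and F_{23} = 28657:
F_{25} = F_{24} + F_{23} = 46368 + 28657 = 75025
F_{26} = F_{25} + F_{24} = 75025 + 46368 = 121393
F_{27} = F_{26} + F_{25} = 121393 + 75025 = 196418
F_{28} = F_{27} + F_{26} = 196418 + 121393 = 317811
F_{29} = F_{28} + F_{27} = 317811 + 196418 = 514229
F_{30} = F_{29} + F_{28} = 514229 + 317811 = 832040
F_{31} = F_{30} + F_{29} = 832040 + 514229 = 1346269
F_{32} = F_{31} + F_{30} = 1346269 + 832040 = 2178309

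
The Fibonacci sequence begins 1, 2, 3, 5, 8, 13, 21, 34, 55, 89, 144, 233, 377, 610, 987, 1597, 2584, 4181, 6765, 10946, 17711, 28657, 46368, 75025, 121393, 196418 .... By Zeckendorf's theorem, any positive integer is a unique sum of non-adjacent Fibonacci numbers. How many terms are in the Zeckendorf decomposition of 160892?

Repeatedly subtract the largest Fibonacci number that fits:
160892: greatest Fibonacci not exceeding it is 121393, leaving 39499
39499: greatest Fibonacci not exceeding it is 28657, leaving 10842
10842: greatest Fibonacci not exceeding it is 6765, leaving 4077
4077: greatest Fibonacci not exceeding it is 2584, leaving 1493
1493: greatest Fibonacci not exceeding it is 987, leaving 506
506: greatest Fibonacci not exceeding it is 377, leaving 129
129: greatest Fibonacci not exceeding it is 89, leaving 40
40: greatest Fibonacci not exceeding it is 34, leaving 6
6: greatest Fibonacci not exceeding it is 5, leaving 1
1: greatest Fibonacci not exceeding it is 1, leaving 0
160892 = 121393 + 28657 + 6765 + 2584 + 987 + 377 + 89 + 34 + 5 + 1, which has 10 terms.

10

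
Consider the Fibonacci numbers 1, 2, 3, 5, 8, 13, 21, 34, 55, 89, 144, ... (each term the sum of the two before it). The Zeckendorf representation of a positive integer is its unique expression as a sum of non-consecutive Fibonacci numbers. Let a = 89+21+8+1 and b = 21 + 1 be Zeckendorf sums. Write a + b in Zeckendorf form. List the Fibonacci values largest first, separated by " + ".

The two numbers are 119 and 22, so their sum is 141.
Greedily peel off the largest Fibonacci term at each step:
141 − 89 = 52
52 − 34 = 18
18 − 13 = 5
5 − 5 = 0

89 + 34 + 13 + 5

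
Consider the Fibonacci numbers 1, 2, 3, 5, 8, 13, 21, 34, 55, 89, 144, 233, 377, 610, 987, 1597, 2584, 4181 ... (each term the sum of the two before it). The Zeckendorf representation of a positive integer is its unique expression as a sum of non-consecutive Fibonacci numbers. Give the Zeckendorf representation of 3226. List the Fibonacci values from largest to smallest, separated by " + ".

2584 ≤ 3226 < 4181, so take 2584; remainder 642
610 ≤ 642 < 987, so take 610; remainder 32
21 ≤ 32 < 34, so take 21; remainder 11
8 ≤ 11 < 13, so take 8; remainder 3
3 ≤ 3 < 5, so take 3; remainder 0
So 3226 = 2584 + 610 + 21 + 8 + 3, with no two terms consecutive in the sequence.

2584 + 610 + 21 + 8 + 3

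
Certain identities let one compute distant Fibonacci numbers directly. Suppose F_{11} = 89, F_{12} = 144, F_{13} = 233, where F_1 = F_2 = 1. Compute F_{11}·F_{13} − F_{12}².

89·233 − 144² = 20737 − 20736 = 1. (Cassini's identity: F_{k−1}F_{k+1} − F_k² = (−1)^k.)

1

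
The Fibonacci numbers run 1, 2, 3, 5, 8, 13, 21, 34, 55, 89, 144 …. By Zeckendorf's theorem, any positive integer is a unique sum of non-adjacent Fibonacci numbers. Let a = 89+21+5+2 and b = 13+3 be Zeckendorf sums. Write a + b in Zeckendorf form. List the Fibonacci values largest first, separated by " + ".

The two numbers are 117 and 16, so their sum is 133.
133: greatest Fibonacci not exceeding it is 89, leaving 44
44: greatest Fibonacci not exceeding it is 34, leaving 10
10: greatest Fibonacci not exceeding it is 8, leaving 2
2: greatest Fibonacci not exceeding it is 2, leaving 0

89 + 34 + 8 + 2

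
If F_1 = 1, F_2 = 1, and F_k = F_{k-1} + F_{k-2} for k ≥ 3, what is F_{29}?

514229

Iterating the recurrence up to F_{23} = 28657 and F_{22} = 17711:
F_{24} = F_{23} + F_{22} = 28657 + 17711 = 46368
F_{25} = F_{24} + F_{23} = 46368 + 28657 = 75025
F_{26} = F_{25} + F_{24} = 75025 + 46368 = 121393
F_{27} = F_{26} + F_{25} = 121393 + 75025 = 196418
F_{28} = F_{27} + F_{26} = 196418 + 121393 = 317811
F_{29} = F_{28} + F_{27} = 317811 + 196418 = 514229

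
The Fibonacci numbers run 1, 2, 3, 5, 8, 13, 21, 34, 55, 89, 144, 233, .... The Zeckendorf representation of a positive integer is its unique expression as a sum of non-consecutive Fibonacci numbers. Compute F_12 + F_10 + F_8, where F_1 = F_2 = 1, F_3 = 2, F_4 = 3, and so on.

F_12 + F_10 + F_8 = 144 + 55 + 21 = 220.

220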